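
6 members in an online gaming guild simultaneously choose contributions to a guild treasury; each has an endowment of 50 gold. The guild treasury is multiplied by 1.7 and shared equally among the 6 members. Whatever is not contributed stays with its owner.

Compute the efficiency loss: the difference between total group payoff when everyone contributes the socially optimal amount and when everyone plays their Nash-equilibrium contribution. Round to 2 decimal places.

Each contributed unit returns 1.7/6 = 0.2833 to its contributor — below 1 — so contributing 0 is dominant for every player. At the Nash equilibrium everyone keeps their 50, and the group total is 6 × 50 = 300.
Each contributed unit returns 1.700 to the group as a whole (0.2833 to each of 6 players), which exceeds 1, so the social optimum is full contribution: group total = 1.700 × 300 = 510.00.
Efficiency loss = 510.00 − 300 = 210.00.

210.00 gold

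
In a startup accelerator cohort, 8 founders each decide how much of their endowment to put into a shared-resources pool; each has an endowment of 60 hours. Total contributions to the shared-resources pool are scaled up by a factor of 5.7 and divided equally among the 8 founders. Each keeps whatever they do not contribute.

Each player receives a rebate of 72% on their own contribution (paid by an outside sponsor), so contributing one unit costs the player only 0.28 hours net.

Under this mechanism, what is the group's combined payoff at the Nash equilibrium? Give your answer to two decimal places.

3081.60 hours

Under the mechanism each unit contributed yields (5.7/8) / 0.28 = 2.5446 back to its contributor per unit of net cost, which exceeds 1, making full contribution the dominant choice for everyone.
So the Nash equilibrium is full contribution by all 8; the group earns 8 × (60 × 0.72 + 5.7 × 60) = 3081.60.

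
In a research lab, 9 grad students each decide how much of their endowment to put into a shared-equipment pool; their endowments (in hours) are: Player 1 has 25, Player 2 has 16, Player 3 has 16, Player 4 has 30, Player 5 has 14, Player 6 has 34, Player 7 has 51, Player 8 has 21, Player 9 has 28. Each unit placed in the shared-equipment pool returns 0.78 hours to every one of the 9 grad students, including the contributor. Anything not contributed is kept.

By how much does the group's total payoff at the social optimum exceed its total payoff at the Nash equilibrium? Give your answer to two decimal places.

The private return per contributed unit is 0.78 < 1 for everyone, so the Nash equilibrium is zero contribution and the group total is Σ E_j = 25 + 16 + 16 + 30 + 14 + 34 + 51 + 21 + 28 = 235.
Each contributed unit returns 7.020 to the group, so the social optimum is full contribution by everyone: group total = 7.020 × 235 = 1649.70.
Efficiency loss = (7.020 − 1) × 235 = 1414.70.

1414.70 hours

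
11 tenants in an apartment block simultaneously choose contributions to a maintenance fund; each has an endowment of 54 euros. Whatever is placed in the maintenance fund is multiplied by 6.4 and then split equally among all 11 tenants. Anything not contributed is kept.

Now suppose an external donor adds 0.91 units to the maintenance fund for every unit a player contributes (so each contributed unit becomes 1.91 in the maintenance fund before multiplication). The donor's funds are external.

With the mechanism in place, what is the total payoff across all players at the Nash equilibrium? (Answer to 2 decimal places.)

With the mechanism, a contributed unit returns 6.4 × 1.91 / 11 = 1.1113 per unit of net cost to the contributor — now above 1 — so contributing fully is weakly dominant for every player.
So the Nash equilibrium is full contribution by all 11; the group earns 6.4 × 1.91 × 594 = 7261.06.

7261.06 euros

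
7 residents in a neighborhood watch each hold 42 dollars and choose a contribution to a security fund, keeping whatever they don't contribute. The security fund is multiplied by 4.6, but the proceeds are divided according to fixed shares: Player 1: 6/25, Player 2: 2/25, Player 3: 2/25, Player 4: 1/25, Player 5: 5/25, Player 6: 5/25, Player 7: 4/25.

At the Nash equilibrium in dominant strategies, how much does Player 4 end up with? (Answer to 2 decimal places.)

49.73 dollars

Player j's private return per contributed unit is 4.6 × (j's share). Contributing is weakly dominant for j when that share is at least 1/4.6 = 0.2174, and contributing 0 is dominant otherwise.
The only share above 0.2174 is Player 1's 6/25, contributing 42; the remaining 6 contribute 0. Total contributed: 42.
Player 4 keeps 42 and receives 4.6 × 42 × 1/25 = 7.73 from the security fund, for a payoff of 49.73.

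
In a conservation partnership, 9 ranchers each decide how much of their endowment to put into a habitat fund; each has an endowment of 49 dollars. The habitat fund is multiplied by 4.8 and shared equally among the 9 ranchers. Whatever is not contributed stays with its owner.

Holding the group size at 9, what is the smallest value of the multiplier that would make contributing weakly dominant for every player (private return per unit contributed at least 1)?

9

A contributed unit returns (multiplier)/9 to its contributor.
This reaches 1 exactly when the multiplier is 9.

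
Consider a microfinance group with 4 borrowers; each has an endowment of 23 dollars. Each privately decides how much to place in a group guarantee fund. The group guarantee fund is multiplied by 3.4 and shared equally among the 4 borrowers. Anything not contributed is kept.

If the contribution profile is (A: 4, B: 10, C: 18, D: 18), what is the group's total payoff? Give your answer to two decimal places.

212.00 dollars

Total contributed: 4 + 10 + 18 + 18 = 50; total kept: 4 × 23 − 50 = 42.
The group guarantee fund pays out 3.4 × 50 = 170.00 in aggregate.
Group total = 42 + 170.00 = 212.00.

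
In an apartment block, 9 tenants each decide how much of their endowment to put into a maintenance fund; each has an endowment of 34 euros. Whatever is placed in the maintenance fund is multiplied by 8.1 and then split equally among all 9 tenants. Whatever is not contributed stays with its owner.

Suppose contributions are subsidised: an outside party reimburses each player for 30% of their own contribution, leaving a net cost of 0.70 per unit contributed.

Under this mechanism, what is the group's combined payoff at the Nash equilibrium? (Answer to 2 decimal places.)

The effective private return per unit is now (8.1/9) / 0.70 = 1.2857 > 1, so every player's dominant strategy flips to full contribution.
At the Nash equilibrium everyone contributes 34. Group total payoff = 9 × (34 × 0.30 + 8.1 × 34) = 2570.40.

2570.40 euros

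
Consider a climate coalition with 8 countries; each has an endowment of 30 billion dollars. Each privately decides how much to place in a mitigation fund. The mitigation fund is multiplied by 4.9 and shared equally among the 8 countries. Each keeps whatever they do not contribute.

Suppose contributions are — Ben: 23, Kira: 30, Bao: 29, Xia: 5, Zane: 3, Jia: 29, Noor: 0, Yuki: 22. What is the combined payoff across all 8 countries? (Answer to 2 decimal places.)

789.90 billion dollars

Total contributed: 23 + 30 + 29 + 5 + 3 + 29 + 0 + 22 = 141; total kept: 8 × 30 − 141 = 99.
The mitigation fund pays out 4.9 × 141 = 690.90 in aggregate.
Group total = 99 + 690.90 = 789.90.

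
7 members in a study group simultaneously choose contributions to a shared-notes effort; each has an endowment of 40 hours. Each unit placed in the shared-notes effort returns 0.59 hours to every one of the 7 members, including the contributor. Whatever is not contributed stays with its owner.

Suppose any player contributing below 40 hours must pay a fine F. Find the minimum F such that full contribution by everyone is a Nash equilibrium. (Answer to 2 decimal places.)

Given the others contribute fully, the best deviation is to contribute 0 (any partial contribution still incurs the fine and gives up units whose private return 0.59 is below 1).
Deviating from 40 to 0 saves 40 hours but forfeits the deviator's share of the drop in the shared-notes effort: 0.59 × 40 = 23.60.
So the deviation gain is 40 − 23.60 = 16.40, and the fine must be at least 16.40 hours to wipe it out.

16.40 hours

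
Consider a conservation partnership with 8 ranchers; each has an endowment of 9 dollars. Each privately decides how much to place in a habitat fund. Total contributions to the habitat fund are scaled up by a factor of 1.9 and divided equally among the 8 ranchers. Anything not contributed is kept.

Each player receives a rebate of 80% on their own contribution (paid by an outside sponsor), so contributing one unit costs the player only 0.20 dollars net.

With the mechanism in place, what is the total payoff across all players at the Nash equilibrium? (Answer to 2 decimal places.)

Under the mechanism each unit contributed yields (1.9/8) / 0.20 = 1.1875 back to its contributor per unit of net cost, which exceeds 1, making full contribution the dominant choice for everyone.
At the Nash equilibrium everyone contributes 9. Group total payoff = 8 × (9 × 0.80 + 1.9 × 9) = 194.40.

194.40 dollars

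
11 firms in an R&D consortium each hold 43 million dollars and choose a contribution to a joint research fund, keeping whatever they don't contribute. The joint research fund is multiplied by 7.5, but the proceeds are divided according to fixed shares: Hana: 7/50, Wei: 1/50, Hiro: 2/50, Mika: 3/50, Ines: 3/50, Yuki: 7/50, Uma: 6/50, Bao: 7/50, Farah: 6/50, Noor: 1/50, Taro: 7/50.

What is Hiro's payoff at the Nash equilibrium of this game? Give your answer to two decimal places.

Each unit j contributes comes back to j as 7.5 × (j's share), so j prefers to contribute only if that share exceeds 1/7.5 = 0.1333; otherwise keeping the unit dominates.
The shares above 0.1333 belong to Hana, Yuki, Bao and Taro, contributing 43 each; the remaining 7 contribute 0. Total contributed: 172.
Hiro keeps 43 and receives 7.5 × 172 × 2/50 = 51.60 from the joint research fund, for a payoff of 94.60.

94.60 million dollars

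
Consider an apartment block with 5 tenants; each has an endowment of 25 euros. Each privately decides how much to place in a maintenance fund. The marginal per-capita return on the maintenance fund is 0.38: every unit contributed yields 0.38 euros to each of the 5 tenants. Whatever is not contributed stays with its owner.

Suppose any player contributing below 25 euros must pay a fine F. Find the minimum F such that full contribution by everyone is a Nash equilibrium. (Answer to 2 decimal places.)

Given the others contribute fully, the best deviation is to contribute 0 (any partial contribution still incurs the fine and gives up units whose private return 0.38 is below 1).
Deviating from 25 to 0 saves 25 euros but forfeits the deviator's share of the drop in the maintenance fund: 0.38 × 25 = 9.50.
So the deviation gain is 25 − 9.50 = 15.50, and the fine must be at least 15.50 euros to wipe it out.

15.50 euros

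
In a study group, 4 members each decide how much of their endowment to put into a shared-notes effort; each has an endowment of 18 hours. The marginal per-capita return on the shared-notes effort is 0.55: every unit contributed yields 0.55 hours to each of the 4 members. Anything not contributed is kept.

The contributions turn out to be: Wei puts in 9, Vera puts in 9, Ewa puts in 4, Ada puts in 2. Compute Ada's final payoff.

29.20 hours

Total contributed: 9 + 9 + 4 + 2 = 24.
Each receives 0.55 × 24 = 13.20 from the shared-notes effort.
Ada keeps 18 − 2 = 16, so Ada's payoff is 16 + 13.20 = 29.20.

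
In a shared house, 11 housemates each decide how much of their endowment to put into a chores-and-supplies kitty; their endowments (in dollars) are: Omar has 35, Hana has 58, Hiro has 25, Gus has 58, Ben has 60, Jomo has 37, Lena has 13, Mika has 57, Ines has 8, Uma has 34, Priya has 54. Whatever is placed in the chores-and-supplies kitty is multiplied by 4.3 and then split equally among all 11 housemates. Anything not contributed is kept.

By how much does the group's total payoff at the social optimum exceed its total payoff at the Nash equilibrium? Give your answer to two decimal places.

The private return per contributed unit is 4.3/11 = 0.3909 < 1 for every player regardless of endowment, so the Nash equilibrium is zero contribution and the group total is Σ E_j = 35 + 58 + 25 + 58 + 60 + 37 + 13 + 57 + 8 + 34 + 54 = 439.
Each contributed unit returns 4.300 to the group, so the social optimum is full contribution by everyone: group total = 4.300 × 439 = 1887.70.
Efficiency loss = (4.300 − 1) × 439 = 1448.70.

1448.70 dollars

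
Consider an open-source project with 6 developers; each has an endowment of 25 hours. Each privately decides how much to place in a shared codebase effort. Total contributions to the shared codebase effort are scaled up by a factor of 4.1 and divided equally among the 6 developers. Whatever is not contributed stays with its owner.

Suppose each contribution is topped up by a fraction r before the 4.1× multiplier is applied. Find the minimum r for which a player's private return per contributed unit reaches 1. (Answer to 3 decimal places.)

With matching at rate r, one contributed unit becomes (1 + r) in the shared codebase effort and returns 4.1 × (1 + r) / 6 to the contributor.
Setting this equal to 1: 1 + r = 6/4.1 = 1.4634.
So the minimum matching rate is r = 1.4634 − 1 = 0.463.

0.463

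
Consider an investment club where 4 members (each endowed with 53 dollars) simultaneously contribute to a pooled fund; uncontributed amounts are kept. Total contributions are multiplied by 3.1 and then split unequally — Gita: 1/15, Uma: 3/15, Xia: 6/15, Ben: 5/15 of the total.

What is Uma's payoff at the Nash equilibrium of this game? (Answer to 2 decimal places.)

118.72 dollars

For player j, contributing a unit is worthwhile iff 3.1 × (j's share) ≥ 1, i.e. iff j's share is at least 0.3226.
Xia and Ben clear that bar, contributing 53 each; the remaining 2 contribute 0. Total contributed: 106.
Uma keeps 53 and receives 3.1 × 106 × 3/15 = 65.72 from the pooled fund, for a payoff of 118.72.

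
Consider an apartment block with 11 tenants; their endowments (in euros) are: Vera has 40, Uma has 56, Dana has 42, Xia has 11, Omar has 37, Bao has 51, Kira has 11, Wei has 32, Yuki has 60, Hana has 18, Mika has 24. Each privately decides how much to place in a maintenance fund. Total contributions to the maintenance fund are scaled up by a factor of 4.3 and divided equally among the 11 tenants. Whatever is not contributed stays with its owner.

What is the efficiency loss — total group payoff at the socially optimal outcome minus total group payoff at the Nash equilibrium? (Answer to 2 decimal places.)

1260.60 euros

The private return per contributed unit is 4.3/11 = 0.3909 < 1 for every player regardless of endowment, so the Nash equilibrium is zero contribution and the group total is Σ E_j = 40 + 56 + 42 + 11 + 37 + 51 + 11 + 32 + 60 + 18 + 24 = 382.
Each contributed unit returns 4.300 to the group, so the social optimum is full contribution by everyone: group total = 4.300 × 382 = 1642.60.
Efficiency loss = (4.300 − 1) × 382 = 1260.60.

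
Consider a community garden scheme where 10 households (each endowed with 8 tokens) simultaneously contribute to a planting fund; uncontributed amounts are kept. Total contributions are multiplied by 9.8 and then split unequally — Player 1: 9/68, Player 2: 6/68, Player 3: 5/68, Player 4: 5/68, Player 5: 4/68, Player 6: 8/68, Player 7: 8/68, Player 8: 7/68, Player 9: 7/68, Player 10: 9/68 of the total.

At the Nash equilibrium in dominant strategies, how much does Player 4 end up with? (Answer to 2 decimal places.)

For player j, contributing a unit is worthwhile iff 9.8 × (j's share) ≥ 1, i.e. iff j's share is at least 0.1020.
The shares above 0.1020 belong to Player 1, Player 6, Player 7, Player 8, Player 9 and Player 10, contributing 8 each; the remaining 4 contribute 0. Total contributed: 48.
Player 4 keeps 8 and receives 9.8 × 48 × 5/68 = 34.59 from the planting fund, for a payoff of 42.59.

42.59 tokens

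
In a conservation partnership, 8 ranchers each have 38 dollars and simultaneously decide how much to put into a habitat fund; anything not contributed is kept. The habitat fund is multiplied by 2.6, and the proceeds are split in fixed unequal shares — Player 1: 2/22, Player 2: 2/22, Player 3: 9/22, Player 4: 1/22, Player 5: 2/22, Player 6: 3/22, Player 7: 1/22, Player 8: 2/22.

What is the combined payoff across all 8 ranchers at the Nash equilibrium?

Player j's private return per contributed unit is 2.6 × (j's share). Contributing is weakly dominant for j when that share is at least 1/2.6 = 0.3846, and contributing 0 is dominant otherwise.
The only share above 0.3846 is Player 3's 9/22, contributing 38; the remaining 7 contribute 0. Total contributed: 38.
The habitat fund pays out 2.6 × 38 = 98.80 in total (split across the unequal shares, but the aggregate is all that matters for the group sum).
The 7 free-riders keep 38 each, adding 266. Group total = 266 + 98.80 = 364.80.

364.80 dollars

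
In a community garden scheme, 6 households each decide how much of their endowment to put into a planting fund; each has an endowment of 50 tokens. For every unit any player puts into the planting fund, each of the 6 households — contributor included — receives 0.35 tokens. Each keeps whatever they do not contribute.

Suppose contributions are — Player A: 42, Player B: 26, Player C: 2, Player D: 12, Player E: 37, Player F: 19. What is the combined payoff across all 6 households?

451.80 tokens

Total contributed: 42 + 26 + 2 + 12 + 37 + 19 = 138; total kept: 6 × 50 − 138 = 162.
The planting fund pays out 0.35 × 6 × 138 = 289.80 in aggregate.
Group total = 162 + 289.80 = 451.80.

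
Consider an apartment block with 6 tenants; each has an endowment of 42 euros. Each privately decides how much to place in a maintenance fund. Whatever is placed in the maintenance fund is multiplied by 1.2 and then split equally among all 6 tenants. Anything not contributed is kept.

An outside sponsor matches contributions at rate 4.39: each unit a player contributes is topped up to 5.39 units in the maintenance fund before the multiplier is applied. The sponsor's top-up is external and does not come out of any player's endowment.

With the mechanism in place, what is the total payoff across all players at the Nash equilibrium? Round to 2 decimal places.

1629.94 euros

Under the mechanism each unit contributed yields 1.2 × 5.39 / 6 = 1.0780 back to its contributor per unit of net cost, which exceeds 1, making full contribution the dominant choice for everyone.
At the Nash equilibrium everyone contributes 42. Group total payoff = 1.2 × 5.39 × 252 = 1629.94.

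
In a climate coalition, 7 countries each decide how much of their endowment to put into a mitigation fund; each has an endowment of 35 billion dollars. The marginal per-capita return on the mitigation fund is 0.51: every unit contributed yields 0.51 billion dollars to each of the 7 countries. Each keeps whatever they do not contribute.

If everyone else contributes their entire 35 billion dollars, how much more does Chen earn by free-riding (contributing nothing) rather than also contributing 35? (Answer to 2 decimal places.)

17.15 billion dollars

Switching from a contribution of 35 to 0 lets Chen keep an extra 35 billion dollars, but lowers the mitigation fund by 35, which costs Chen their own share of that drop: 0.51 × 35 = 17.85.
Net gain = 35 − 17.85 = 17.15. The private return per contributed unit (0.51) is below 1, so free-riding is indeed the best response regardless of what the others do.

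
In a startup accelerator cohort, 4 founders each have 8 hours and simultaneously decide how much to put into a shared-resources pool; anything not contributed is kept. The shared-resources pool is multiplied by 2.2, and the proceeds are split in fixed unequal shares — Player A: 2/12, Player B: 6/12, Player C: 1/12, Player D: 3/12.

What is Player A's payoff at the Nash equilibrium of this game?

10.93 hours

Each unit j contributes comes back to j as 2.2 × (j's share), so j prefers to contribute only if that share exceeds 1/2.2 = 0.4545; otherwise keeping the unit dominates.
Player B alone (share 6/12) is above the threshold, contributing 8; the remaining 3 contribute 0. Total contributed: 8.
Player A keeps 8 and receives 2.2 × 8 × 2/12 = 2.93 from the shared-resources pool, for a payoff of 10.93.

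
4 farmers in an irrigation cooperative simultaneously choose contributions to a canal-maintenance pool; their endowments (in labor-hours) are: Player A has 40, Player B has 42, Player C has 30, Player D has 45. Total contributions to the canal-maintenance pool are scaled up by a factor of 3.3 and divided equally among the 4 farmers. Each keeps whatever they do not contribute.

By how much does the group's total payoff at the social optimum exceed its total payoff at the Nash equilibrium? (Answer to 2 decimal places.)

The private return per contributed unit is 3.3/4 = 0.8250 < 1 for every player regardless of endowment, so the Nash equilibrium is zero contribution and the group total is Σ E_j = 40 + 42 + 30 + 45 = 157.
Each contributed unit returns 3.300 to the group, so the social optimum is full contribution by everyone: group total = 3.300 × 157 = 518.10.
Efficiency loss = (3.300 − 1) × 157 = 361.10.

361.10 labor-hours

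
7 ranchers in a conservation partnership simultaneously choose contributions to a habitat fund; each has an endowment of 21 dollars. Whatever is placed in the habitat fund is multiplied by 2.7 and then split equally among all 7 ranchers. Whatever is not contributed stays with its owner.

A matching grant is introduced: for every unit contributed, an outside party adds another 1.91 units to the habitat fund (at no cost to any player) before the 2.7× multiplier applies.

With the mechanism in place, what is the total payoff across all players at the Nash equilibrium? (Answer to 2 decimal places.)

The effective private return per unit is now 2.7 × 2.91 / 7 = 1.1224 > 1, so every player's dominant strategy flips to full contribution.
At the Nash equilibrium everyone contributes 21. Group total payoff = 2.7 × 2.91 × 147 = 1154.98.

1154.98 dollars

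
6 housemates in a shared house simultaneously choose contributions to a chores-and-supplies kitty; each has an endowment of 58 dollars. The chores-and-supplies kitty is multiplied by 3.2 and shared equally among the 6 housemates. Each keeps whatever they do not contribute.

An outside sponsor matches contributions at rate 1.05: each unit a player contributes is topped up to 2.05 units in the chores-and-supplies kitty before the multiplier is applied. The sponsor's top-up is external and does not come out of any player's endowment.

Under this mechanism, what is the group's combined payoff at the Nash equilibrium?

2282.88 dollars

The effective private return per unit is now 3.2 × 2.05 / 6 = 1.0933 > 1, so every player's dominant strategy flips to full contribution.
So the Nash equilibrium is full contribution by all 6; the group earns 3.2 × 2.05 × 348 = 2282.88.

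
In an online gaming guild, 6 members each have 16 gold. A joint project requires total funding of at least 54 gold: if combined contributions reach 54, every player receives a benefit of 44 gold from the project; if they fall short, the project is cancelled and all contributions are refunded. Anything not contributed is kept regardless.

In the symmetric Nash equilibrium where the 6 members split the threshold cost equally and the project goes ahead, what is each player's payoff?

Equal share of the threshold: 54/6 = 9.
At this profile no one gains by cutting their contribution: any cut drops the total below 54, the project is cancelled, contributions are refunded, and the deviator ends with 16, which is less than 16 − 9 + 44 = 51. Contributing more than 9 just wastes the excess. So contributing exactly 9 is a best response.
Each player's payoff: 16 − 9 + 44 = 51.

51 gold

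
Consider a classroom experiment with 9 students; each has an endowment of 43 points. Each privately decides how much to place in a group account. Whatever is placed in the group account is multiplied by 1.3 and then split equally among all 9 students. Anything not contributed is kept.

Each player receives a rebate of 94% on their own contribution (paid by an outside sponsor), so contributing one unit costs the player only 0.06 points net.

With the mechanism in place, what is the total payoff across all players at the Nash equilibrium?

866.88 points

Under the mechanism each unit contributed yields (1.3/9) / 0.06 = 2.4074 back to its contributor per unit of net cost, which exceeds 1, making full contribution the dominant choice for everyone.
So the Nash equilibrium is full contribution by all 9; the group earns 9 × (43 × 0.94 + 1.3 × 43) = 866.88.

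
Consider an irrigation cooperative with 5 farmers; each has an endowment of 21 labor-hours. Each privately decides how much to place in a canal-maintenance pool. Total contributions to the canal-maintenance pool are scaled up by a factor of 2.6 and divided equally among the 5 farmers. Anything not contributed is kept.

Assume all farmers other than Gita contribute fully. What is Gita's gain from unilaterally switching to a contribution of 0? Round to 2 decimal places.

10.08 labor-hours

Switching from a contribution of 21 to 0 lets Gita keep an extra 21 labor-hours, but lowers the canal-maintenance pool by 21, which costs Gita their own share of that drop: 2.6/5 × 21 = 10.92.
Net gain = 21 − 10.92 = 10.08. The private return per contributed unit (0.5200) is below 1, so free-riding is indeed the best response regardless of what the others do.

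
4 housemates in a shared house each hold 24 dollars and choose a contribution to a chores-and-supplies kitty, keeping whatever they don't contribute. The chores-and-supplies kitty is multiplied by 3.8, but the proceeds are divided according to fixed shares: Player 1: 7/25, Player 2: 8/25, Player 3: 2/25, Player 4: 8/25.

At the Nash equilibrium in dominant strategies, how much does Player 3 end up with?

45.89 dollars

For player j, contributing a unit is worthwhile iff 3.8 × (j's share) ≥ 1, i.e. iff j's share is at least 0.2632.
Player 1, Player 2 and Player 4 are above the threshold, contributing 24 each; the remaining 1 contribute 0. Total contributed: 72.
Player 3 keeps 24 and receives 3.8 × 72 × 2/25 = 21.89 from the chores-and-supplies kitty, for a payoff of 45.89.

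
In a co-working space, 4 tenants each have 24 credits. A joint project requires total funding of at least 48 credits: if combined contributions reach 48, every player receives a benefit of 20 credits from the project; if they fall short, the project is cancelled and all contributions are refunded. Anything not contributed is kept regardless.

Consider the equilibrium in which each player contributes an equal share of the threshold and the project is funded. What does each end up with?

32 credits

Equal share of the threshold: 48/4 = 12.
At this profile no one gains by cutting their contribution: any cut drops the total below 48, the project is cancelled, contributions are refunded, and the deviator ends with 24, which is less than 24 − 12 + 20 = 32. Contributing more than 12 just wastes the excess. So contributing exactly 12 is a best response.
Each player's payoff: 24 − 12 + 20 = 32.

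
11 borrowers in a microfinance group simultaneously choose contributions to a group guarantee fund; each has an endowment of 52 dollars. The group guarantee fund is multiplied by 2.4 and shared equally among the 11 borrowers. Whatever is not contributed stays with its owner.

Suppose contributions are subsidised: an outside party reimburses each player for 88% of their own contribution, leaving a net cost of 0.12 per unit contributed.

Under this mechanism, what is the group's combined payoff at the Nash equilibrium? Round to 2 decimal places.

The effective private return per unit is now (2.4/11) / 0.12 = 1.8182 > 1, so every player's dominant strategy flips to full contribution.
At the Nash equilibrium everyone contributes 52. Group total payoff = 11 × (52 × 0.88 + 2.4 × 52) = 1876.16.

1876.16 dollars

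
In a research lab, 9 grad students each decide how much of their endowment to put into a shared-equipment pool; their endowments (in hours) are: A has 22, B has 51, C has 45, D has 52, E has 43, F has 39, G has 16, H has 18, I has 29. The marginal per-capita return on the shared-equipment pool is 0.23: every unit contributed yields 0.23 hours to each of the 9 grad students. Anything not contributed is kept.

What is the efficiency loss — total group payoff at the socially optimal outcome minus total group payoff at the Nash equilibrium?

337.05 hours

The private return per contributed unit is 0.23 < 1 for everyone, so the Nash equilibrium is zero contribution and the group total is Σ E_j = 22 + 51 + 45 + 52 + 43 + 39 + 16 + 18 + 29 = 315.
Each contributed unit returns 2.070 to the group, so the social optimum is full contribution by everyone: group total = 2.070 × 315 = 652.05.
Efficiency loss = (2.070 − 1) × 315 = 337.05.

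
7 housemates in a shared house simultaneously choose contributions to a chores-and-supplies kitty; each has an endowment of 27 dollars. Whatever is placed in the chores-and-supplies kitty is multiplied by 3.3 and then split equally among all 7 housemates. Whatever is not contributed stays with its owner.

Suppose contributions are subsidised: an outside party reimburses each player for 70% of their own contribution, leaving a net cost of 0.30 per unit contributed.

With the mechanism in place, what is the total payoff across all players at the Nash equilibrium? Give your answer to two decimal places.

756.00 dollars

With the mechanism, a contributed unit returns (3.3/7) / 0.30 = 1.5714 per unit of net cost to the contributor — now above 1 — so contributing fully is weakly dominant for every player.
So the Nash equilibrium is full contribution by all 7; the group earns 7 × (27 × 0.70 + 3.3 × 27) = 756.00.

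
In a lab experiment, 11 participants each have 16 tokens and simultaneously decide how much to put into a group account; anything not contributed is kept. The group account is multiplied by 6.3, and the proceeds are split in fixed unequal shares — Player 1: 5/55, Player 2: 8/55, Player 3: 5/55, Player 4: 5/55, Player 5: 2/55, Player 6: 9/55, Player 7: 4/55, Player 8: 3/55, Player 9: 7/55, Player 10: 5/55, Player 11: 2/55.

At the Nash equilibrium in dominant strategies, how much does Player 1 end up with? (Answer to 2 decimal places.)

For player j, contributing a unit is worthwhile iff 6.3 × (j's share) ≥ 1, i.e. iff j's share is at least 0.1587.
Player 6 alone (share 9/55) is above the threshold, contributing 16; the remaining 10 contribute 0. Total contributed: 16.
Player 1 keeps 16 and receives 6.3 × 16 × 5/55 = 9.16 from the group account, for a payoff of 25.16.

25.16 tokens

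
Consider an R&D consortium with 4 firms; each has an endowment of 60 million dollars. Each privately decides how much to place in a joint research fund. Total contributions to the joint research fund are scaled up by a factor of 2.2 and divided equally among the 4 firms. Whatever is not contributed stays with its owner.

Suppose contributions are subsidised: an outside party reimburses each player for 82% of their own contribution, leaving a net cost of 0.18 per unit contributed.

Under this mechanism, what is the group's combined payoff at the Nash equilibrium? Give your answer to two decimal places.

The effective private return per unit is now (2.2/4) / 0.18 = 3.0556 > 1, so every player's dominant strategy flips to full contribution.
At the Nash equilibrium everyone contributes 60. Group total payoff = 4 × (60 × 0.82 + 2.2 × 60) = 724.80.

724.80 million dollars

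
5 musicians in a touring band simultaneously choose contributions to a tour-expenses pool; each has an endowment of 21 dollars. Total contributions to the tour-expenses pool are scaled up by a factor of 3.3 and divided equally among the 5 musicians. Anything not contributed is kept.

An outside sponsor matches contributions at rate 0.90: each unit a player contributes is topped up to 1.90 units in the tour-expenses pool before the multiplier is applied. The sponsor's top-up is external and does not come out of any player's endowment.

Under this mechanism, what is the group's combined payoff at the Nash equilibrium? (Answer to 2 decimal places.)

658.35 dollars

With the mechanism, a contributed unit returns 3.3 × 1.90 / 5 = 1.2540 per unit of net cost to the contributor — now above 1 — so contributing fully is weakly dominant for every player.
So the Nash equilibrium is full contribution by all 5; the group earns 3.3 × 1.90 × 105 = 658.35.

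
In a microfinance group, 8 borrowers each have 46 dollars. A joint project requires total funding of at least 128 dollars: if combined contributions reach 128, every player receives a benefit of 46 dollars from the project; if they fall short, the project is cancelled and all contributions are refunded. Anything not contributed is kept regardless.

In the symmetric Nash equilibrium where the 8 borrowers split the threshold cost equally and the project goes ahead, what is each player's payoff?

Equal share of the threshold: 128/8 = 16.
At this profile no one gains by cutting their contribution: any cut drops the total below 128, the project is cancelled, contributions are refunded, and the deviator ends with 46, which is less than 46 − 16 + 46 = 76. Contributing more than 16 just wastes the excess. So contributing exactly 16 is a best response.
Each player's payoff: 46 − 16 + 46 = 76.

76 dollars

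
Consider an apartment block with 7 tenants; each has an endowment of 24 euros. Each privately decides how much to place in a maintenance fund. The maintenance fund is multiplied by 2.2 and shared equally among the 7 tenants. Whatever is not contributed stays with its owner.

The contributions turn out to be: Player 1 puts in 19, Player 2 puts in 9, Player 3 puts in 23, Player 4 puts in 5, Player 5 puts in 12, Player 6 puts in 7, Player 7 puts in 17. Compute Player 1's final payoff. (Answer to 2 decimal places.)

Total contributed: 19 + 9 + 23 + 5 + 12 + 7 + 17 = 92.
Each receives 2.2 × 92 / 7 = 28.91 from the maintenance fund.
Player 1 keeps 24 − 19 = 5, so Player 1's payoff is 5 + 28.91 = 33.91.

33.91 euros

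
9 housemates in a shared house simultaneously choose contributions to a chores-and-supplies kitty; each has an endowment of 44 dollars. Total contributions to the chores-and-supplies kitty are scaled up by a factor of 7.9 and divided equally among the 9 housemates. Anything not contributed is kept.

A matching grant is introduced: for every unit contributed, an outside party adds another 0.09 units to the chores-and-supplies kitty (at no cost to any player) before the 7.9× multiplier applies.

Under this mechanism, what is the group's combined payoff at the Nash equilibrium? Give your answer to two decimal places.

Even with the mechanism, each unit contributed returns only 7.9 × 1.09 / 9 = 0.9568 per unit of net cost, so contributing nothing is still dominant.
At the Nash equilibrium no one contributes; group total payoff = 9 × 44 = 396.

396.00 dollars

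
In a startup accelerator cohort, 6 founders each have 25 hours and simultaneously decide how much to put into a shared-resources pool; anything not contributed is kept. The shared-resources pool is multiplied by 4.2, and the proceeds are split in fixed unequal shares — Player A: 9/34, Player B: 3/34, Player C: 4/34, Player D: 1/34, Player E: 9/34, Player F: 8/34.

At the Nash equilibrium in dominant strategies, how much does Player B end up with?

43.53 hours

Each unit j contributes comes back to j as 4.2 × (j's share), so j prefers to contribute only if that share exceeds 1/4.2 = 0.2381; otherwise keeping the unit dominates.
The shares above 0.2381 belong to Player A and Player E, contributing 25 each; the remaining 4 contribute 0. Total contributed: 50.
Player B keeps 25 and receives 4.2 × 50 × 3/34 = 18.53 from the shared-resources pool, for a payoff of 43.53.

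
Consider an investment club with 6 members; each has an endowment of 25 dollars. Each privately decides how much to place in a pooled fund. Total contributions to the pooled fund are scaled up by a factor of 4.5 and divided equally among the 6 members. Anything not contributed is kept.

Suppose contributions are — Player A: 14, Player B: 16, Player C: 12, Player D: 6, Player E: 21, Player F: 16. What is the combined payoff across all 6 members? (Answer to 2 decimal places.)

447.50 dollars

Total contributed: 14 + 16 + 12 + 6 + 21 + 16 = 85; total kept: 6 × 25 − 85 = 65.
The pooled fund pays out 4.5 × 85 = 382.50 in aggregate.
Group total = 65 + 382.50 = 447.50.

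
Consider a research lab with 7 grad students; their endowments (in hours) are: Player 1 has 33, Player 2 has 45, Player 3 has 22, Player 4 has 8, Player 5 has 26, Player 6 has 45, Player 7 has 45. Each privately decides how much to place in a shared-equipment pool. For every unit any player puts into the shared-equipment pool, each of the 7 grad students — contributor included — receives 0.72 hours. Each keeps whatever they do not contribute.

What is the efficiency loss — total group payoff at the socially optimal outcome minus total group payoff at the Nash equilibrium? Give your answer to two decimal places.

The private return per contributed unit is 0.72 < 1 for everyone, so the Nash equilibrium is zero contribution and the group total is Σ E_j = 33 + 45 + 22 + 8 + 26 + 45 + 45 = 224.
Each contributed unit returns 5.040 to the group, so the social optimum is full contribution by everyone: group total = 5.040 × 224 = 1128.96.
Efficiency loss = (5.040 − 1) × 224 = 904.96.

904.96 hours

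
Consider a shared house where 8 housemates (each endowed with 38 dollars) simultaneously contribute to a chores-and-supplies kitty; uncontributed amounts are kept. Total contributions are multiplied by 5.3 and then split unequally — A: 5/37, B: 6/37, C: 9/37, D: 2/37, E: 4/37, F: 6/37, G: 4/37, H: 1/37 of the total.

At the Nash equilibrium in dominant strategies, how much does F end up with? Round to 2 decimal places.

For player j, contributing a unit is worthwhile iff 5.3 × (j's share) ≥ 1, i.e. iff j's share is at least 0.1887.
C alone (share 9/37) is above the threshold, contributing 38; the remaining 7 contribute 0. Total contributed: 38.
F keeps 38 and receives 5.3 × 38 × 6/37 = 32.66 from the chores-and-supplies kitty, for a payoff of 70.66.

70.66 dollars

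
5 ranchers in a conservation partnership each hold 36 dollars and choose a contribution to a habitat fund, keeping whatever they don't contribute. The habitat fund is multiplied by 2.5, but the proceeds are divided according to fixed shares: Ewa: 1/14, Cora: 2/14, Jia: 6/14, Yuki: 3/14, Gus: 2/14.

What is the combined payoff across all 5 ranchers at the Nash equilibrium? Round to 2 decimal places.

234.00 dollars

Each unit j contributes comes back to j as 2.5 × (j's share), so j prefers to contribute only if that share exceeds 1/2.5 = 0.4000; otherwise keeping the unit dominates.
The only share above 0.4000 is Jia's 6/14, contributing 36; the remaining 4 contribute 0. Total contributed: 36.
The habitat fund pays out 2.5 × 36 = 90.00 in total (split across the unequal shares, but the aggregate is all that matters for the group sum).
The 4 free-riders keep 36 each, adding 144. Group total = 144 + 90.00 = 234.00.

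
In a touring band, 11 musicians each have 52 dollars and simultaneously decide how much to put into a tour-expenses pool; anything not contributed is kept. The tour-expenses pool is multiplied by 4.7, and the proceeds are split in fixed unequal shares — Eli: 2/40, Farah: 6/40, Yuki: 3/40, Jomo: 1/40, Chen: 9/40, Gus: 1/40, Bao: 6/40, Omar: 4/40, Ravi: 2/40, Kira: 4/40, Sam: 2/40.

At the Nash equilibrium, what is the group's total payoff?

For player j, contributing a unit is worthwhile iff 4.7 × (j's share) ≥ 1, i.e. iff j's share is at least 0.2128.
Only Chen (9/40) clears that bar, contributing 52; the remaining 10 contribute 0. Total contributed: 52.
The tour-expenses pool pays out 4.7 × 52 = 244.40 in total (split across the unequal shares, but the aggregate is all that matters for the group sum).
The 10 free-riders keep 52 each, adding 520. Group total = 520 + 244.40 = 764.40.

764.40 dollars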